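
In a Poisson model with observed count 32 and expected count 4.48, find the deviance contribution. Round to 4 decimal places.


y/mu = 32/4.48 = 7.142857 (approx.), and ln(32/4.48) = 1.966113.
y * ln(y/mu) = 32 * 1.966113 = 62.915616.
y - mu = 27.52.
D = 2 * (62.915616 - 27.52) = 70.791232, which rounds to 70.7912.

70.7912


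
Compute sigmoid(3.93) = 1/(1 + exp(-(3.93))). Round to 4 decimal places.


First, exp(-3.9300) = 0.0196.
Then sigma(z) = 1/(1 + 0.0196) = 0.9807.

0.9807


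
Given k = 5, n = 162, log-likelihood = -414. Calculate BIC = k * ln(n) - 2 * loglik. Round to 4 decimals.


k * ln(n) = 5 * ln(162) = 5 * 5.087596 = 25.437980.
-2 * loglik = -2 * (-414) = 828.
BIC = 25.437980 + 828 = 853.437980, which rounds to 853.4380.

853.4380


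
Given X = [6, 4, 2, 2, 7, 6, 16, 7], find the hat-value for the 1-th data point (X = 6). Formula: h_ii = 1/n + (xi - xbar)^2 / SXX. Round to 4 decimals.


Mean of X: xbar = 6.2500.
SXX = 137.5000.
For X = 6: h = 1/8 + (6 - 6.2500)^2/137.5000 = 0.1255.

0.1255


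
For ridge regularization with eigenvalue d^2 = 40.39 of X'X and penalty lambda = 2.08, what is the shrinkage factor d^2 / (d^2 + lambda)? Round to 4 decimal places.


d^2 + lambda = 40.39 + 2.08 = 42.4700.
Shrinkage factor = 40.39/42.4700 = 0.9510.

0.9510


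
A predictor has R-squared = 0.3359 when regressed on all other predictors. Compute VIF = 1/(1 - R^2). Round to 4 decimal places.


Using VIF = 1/(1 - R^2_j):
1 - 0.3359 = 0.6641.
VIF = 1.5058.

1.5058


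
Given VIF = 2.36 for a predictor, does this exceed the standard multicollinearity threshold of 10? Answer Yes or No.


The threshold is 10.
VIF = 2.36 is < 10.
Multicollinearity indication: No.

No


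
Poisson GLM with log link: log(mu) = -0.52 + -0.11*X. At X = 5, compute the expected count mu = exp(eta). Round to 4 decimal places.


eta = -0.52 + -0.11 * 5 = -1.0700.
mu = exp(-1.0700) = 0.3430.

0.3430


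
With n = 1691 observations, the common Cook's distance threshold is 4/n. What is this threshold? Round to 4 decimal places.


Using the rule of thumb:
Threshold = 4 / 1691 = 0.0024.

0.0024


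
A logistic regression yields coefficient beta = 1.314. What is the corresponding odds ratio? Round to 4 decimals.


exp(1.314) = 3.7210.
So the odds ratio is 3.7210.

3.7210


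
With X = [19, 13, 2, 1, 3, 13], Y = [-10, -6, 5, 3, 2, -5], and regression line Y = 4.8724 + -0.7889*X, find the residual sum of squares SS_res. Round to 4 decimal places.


For each point, residual = actual - predicted.
Residuals: [0.1167, -0.6167, 1.7054, -1.0835, -0.5057, 0.3833].
Sum of squared residuals = 4.8790.

4.8790


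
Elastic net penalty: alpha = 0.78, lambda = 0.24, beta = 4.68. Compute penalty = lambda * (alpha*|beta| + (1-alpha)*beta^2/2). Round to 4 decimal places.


alpha * |beta| = 0.78 * 4.68 = 3.6504.
(1-alpha) * beta^2/2 = 0.22 * 21.9024/2 = 2.4093.
Total = 0.24 * (3.6504 + 2.4093) = 1.4543.

1.4543


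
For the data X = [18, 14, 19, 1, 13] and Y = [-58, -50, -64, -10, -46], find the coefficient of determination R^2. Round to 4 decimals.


The fitted line is Y = -7.4835 + -2.9320*X.
SSres = 8.2485, SStot = 1779.2000.
R^2 = 1 - SSres/SStot = 0.9954.

0.9954


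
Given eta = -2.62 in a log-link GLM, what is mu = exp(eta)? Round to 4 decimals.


The inverse log link gives:
mu = exp(-2.62) = 0.0728.

0.0728


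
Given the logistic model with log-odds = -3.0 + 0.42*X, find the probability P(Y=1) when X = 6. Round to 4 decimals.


Compute z = -3.0 + (0.42)(6) = -0.4800.
exp(-z) = 1.6161.
P = 1/(1 + 1.6161) = 0.3823.

0.3823


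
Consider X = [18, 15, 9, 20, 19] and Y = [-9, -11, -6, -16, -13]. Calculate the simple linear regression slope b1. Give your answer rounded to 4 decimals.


First compute the means: xbar = 16.2000, ybar = -11.0000.
Then S_xx = sum((xi - xbar)^2) = 78.8000.
S_xy = sum((xi - xbar)(yi - ybar)) = -57.0000.
b1 = S_xy / S_xx = -57.0000 / 78.8000 = -0.7234.

-0.7234


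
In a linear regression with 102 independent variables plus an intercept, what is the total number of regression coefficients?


Including the intercept, the model has 102 predictor coefficients + 1 intercept.
Total = 103.

103


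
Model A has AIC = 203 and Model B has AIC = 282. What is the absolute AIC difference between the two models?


Compute |203 - 282| = 79.
Model A has the smaller AIC.

79


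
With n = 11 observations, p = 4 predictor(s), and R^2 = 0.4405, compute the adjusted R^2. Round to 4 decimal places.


Plug in: Adj R^2 = 1 - (1 - 0.4405) * 10/6.
= 1 - 0.5595 * 10/6
= 1 - 5.5950 / 6
= 1 - 0.9325 = 0.0675.

0.0675


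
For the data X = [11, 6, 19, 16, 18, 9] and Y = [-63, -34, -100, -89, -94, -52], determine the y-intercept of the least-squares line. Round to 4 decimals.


The slope is b1 = -4.9916.
Sample means are xbar = 13.1667 and ybar = -72.0000.
Intercept: b0 = -72.0000 - (-4.9916)(13.1667) = -6.2773.

-6.2773


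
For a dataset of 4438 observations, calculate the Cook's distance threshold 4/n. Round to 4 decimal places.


Using the rule of thumb:
Threshold = 4 / 4438 = 0.0009.

0.0009


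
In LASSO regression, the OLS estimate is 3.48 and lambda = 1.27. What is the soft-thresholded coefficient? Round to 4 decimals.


Absolute value: |3.48| = 3.48.
Compare to lambda = 1.27.
Since |beta| > lambda, coefficient = sign(beta)*(|beta| - lambda) = 2.2100.

2.2100


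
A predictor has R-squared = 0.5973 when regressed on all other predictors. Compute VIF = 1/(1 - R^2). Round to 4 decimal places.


Using VIF = 1/(1 - R^2_j):
1 - 0.5973 = 0.4027.
VIF = 2.4832.

2.4832


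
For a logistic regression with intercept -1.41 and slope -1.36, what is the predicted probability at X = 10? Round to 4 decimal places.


Compute z = -1.41 + (-1.36)(10) = -15.0100.
exp(-z) = 3301871.5433.
P = 1/(1 + 3301871.5433) = 0.0000.

0.0000


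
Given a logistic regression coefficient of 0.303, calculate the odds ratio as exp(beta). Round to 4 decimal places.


The odds ratio is computed as:
OR = e^(0.303) = 1.3539.

1.3539


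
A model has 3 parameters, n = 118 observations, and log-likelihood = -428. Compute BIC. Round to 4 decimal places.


Compute k*ln(n) = 3*ln(118) = 3*4.770685 = 14.312055.
Then -2*loglik = 856.
BIC = 14.312055 + 856 = 870.312055, which rounds to 870.3121.

870.3121


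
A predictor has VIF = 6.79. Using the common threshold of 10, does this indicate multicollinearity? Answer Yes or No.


Compare VIF = 6.79 to the threshold of 10.
6.79 < 10, so the answer is No.

No


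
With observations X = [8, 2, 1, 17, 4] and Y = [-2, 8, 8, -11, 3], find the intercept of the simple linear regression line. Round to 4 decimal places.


Compute b1 = -1.2139 from the OLS formula.
With xbar = 6.4000 and ybar = 1.2000, the intercept is:
b0 = 1.2000 - -1.2139 * 6.4000 = 8.9693.

8.9693


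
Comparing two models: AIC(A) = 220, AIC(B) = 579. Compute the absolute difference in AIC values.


|AIC_A - AIC_B| = |220 - 579| = 359.
Model A is preferred (lower AIC).

359


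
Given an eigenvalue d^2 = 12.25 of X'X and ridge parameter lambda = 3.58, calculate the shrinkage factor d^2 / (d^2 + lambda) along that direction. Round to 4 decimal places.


Denominator = d^2 + lambda = 12.25 + 3.58 = 15.8300.
Shrinkage = 12.25 / 15.8300 = 0.7738.

0.7738


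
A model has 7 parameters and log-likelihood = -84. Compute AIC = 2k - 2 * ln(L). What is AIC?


AIC = 2k - 2*loglik = 2(7) - 2(-84).
= 14 + 168 = 182.

182


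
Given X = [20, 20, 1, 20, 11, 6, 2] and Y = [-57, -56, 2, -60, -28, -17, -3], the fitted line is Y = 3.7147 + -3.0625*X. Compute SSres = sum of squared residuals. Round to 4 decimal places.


Compute predicted values, then residuals = yi - yhat_i.
Residuals: [0.5353, 1.5353, 1.3478, -2.4647, 1.9728, -2.3397, -0.5897].
SSres = sum(residual^2) = 20.2489.

20.2489


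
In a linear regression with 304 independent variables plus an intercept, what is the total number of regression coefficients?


Including the intercept, the model has 304 predictor coefficients + 1 intercept.
Total = 305.

305


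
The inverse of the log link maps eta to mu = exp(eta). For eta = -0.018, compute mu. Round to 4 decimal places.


The inverse log link gives:
mu = exp(-0.018) = 0.9822.

0.9822


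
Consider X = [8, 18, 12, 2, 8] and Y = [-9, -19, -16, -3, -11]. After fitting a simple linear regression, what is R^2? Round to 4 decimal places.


The fitted line is Y = -1.7241 + -1.0287*X.
SSres = 7.8851, SStot = 155.2000.
R^2 = 1 - SSres/SStot = 0.9492.

0.9492


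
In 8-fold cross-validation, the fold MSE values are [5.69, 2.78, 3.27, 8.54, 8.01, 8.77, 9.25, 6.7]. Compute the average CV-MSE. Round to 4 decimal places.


Total MSE across folds = 53.0100.
CV-MSE = 53.0100/8 = 6.6263.

6.6263


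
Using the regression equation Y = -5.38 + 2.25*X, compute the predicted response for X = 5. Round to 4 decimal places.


Plug X = 5 into Y = -5.38 + 2.25*X:
Y = -5.38 + 11.2500 = 5.8700.

5.8700


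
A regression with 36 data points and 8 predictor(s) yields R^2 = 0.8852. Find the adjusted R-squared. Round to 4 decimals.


Plug in: Adj R^2 = 1 - (1 - 0.8852) * 35/27.
= 1 - 0.1148 * 35/27
= 1 - 4.0180 / 27
= 1 - 0.1488 = 0.8512.

0.8512


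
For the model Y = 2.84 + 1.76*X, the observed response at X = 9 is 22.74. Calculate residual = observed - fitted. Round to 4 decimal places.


Fitted value at X = 9 is yhat = 2.84 + 1.76*9 = 18.6800.
Residual = 22.74 - 18.6800 = 4.0600.

4.0600


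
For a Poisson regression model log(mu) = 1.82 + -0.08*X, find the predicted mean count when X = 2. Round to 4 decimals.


eta = 1.82 + -0.08 * 2 = 1.6600.
mu = exp(1.6600) = 5.2593.

5.2593


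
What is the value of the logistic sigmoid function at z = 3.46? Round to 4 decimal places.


exp(-3.4600) = 0.0314.
1 + exp(-z) = 1.0314.
sigmoid = 1/1.0314 = 0.9695.

0.9695


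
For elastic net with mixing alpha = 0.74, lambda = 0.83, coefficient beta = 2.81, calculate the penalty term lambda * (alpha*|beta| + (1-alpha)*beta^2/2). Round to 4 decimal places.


Compute:
L1 = 0.74 * 2.81 = 2.0794.
L2 = 0.26 * 2.81^2 / 2 = 1.0265.
Penalty = 0.83 * (2.0794 + 1.0265) = 2.5779.

2.5779


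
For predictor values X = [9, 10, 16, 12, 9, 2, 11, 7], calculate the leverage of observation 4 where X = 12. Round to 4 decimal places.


n = 8, xbar = 9.5000.
SXX = sum((xi - xbar)^2) = 114.0000.
h = 1/8 + (12 - 9.5000)^2 / 114.0000 = 0.1798.

0.1798


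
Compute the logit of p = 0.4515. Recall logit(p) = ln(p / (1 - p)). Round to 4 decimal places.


1 - p = 0.5485.
p/(1-p) = 0.8232.
logit = ln(0.8232) = -0.1946.

-0.1946


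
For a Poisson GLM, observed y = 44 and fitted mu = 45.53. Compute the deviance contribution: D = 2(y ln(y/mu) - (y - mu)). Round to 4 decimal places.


y/mu = 44/45.53 = 0.966396 (approx.), and ln(44/45.53) = -0.034182.
y * ln(y/mu) = 44 * -0.034182 = -1.504008.
y - mu = -1.53.
D = 2 * (-1.504008 - -1.53) = 0.051984, which rounds to 0.0520.

0.0520


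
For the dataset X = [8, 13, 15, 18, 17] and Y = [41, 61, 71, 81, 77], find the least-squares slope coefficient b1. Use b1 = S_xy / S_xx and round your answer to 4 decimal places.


Calculate xbar = 14.2000, ybar = 66.2000.
S_xx = 62.8000, S_xy = 252.8000.
Using b1 = S_xy / S_xx = 252.8000 / 62.8000, we get b1 = 4.0255.

4.0255


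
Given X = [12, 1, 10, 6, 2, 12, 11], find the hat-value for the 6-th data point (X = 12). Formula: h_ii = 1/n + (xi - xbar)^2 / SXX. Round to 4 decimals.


Compute xbar = 7.7143 with n = 7 observations.
SXX = 133.4286.
Leverage = 1/7 + (12 - 7.7143)^2/133.4286 = 0.2805.

0.2805


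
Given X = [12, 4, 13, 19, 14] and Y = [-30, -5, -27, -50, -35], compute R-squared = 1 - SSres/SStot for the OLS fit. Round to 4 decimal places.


After computing the OLS fit (b0=7.4403, b1=-2.9710):
SSres = 22.7014, SStot = 1057.2000.
R^2 = 1 - 22.7014/1057.2000 = 0.9785.

0.9785


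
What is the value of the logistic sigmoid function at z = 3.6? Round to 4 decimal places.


exp(-3.6000) = 0.0273.
1 + exp(-z) = 1.0273.
sigmoid = 1/1.0273 = 0.9734.

0.9734


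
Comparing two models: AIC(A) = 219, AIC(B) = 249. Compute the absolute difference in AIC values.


Compute |219 - 249| = 30.
Model A has the smaller AIC.

30


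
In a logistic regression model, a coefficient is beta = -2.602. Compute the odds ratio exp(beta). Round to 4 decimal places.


Odds ratio = exp(beta) = exp(-2.602).
= 0.0741.

0.0741


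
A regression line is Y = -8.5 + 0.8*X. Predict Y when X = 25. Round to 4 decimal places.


Plug X = 25 into Y = -8.5 + 0.8*X:
Y = -8.5 + 20.0000 = 11.5000.

11.5000


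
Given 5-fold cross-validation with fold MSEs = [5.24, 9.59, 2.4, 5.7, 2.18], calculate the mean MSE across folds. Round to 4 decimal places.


Add all fold MSEs: 25.1100.
Divide by k = 5: 25.1100/5 = 5.0220.

5.0220


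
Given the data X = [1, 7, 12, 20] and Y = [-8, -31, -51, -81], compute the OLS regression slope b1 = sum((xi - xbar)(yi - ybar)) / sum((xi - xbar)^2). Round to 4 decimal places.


Calculate xbar = 10.0000, ybar = -42.7500.
S_xx = 194.0000, S_xy = -747.0000.
Using b1 = S_xy / S_xx = -747.0000 / 194.0000, we get b1 = -3.8505.

-3.8505


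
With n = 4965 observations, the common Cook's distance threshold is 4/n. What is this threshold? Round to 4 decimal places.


Using the rule of thumb:
Threshold = 4 / 4965 = 0.0008.

0.0008


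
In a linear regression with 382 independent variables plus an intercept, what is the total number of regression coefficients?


Each predictor gets one coefficient, plus one intercept.
Total parameters = 382 + 1 = 383.

383


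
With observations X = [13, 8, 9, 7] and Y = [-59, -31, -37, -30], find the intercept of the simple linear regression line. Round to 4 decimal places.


First find the slope: b1 = -5.0964.
Means: xbar = 9.2500, ybar = -39.2500.
b0 = ybar - b1 * xbar = -39.2500 - -5.0964 * 9.2500 = 7.8916.

7.8916


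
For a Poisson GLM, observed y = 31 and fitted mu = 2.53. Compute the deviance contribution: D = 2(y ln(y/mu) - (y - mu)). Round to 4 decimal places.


First: ln(31/2.53) = 2.505768.
Then: 31 * 2.505768 = 77.678808.
y - mu = 31 - 2.53 = 28.47.
D = 2(77.678808 - 28.47) = 98.417616, which rounds to 98.4176.

98.4176


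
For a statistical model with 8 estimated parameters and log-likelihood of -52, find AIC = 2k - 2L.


AIC = 2*8 - 2*(-52).
= 16 + 104 = 120.

120


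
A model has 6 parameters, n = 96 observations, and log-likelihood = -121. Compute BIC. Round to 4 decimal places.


Compute k*ln(n) = 6*ln(96) = 6*4.564348 = 27.386088.
Then -2*loglik = 242.
BIC = 27.386088 + 242 = 269.386088, which rounds to 269.3861.

269.3861


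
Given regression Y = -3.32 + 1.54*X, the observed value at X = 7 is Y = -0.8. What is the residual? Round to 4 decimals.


Compute yhat = -3.32 + (1.54)(7) = 7.4600.
Residual = actual - predicted = -0.8 - 7.4600 = -8.2600.

-8.2600


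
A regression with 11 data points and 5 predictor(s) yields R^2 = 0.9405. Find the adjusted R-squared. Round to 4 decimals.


Using the formula:
(1 - 0.9405) = 0.0595.
Multiply by 10/5: 0.0595 * 10 = 0.5950, then 0.5950 / 5 = 0.1190.
Adj R^2 = 1 - 0.1190 = 0.8810.

0.8810


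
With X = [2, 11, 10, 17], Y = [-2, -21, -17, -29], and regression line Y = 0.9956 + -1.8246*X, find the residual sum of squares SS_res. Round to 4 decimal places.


Predicted values from Y = 0.9956 + -1.8246*X.
Residuals: [0.6536, -1.9250, 0.2504, 1.0226].
SSres = 5.2412.

5.2412


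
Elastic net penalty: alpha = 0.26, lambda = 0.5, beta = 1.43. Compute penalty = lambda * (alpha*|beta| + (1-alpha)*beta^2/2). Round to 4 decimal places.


L1 component = 0.26 * |1.43| = 0.3718.
L2 component = 0.74 * 1.43^2 / 2 = 0.7566.
Penalty = 0.5 * (0.3718 + 0.7566) = 0.5 * 1.1284 = 0.5642.

0.5642


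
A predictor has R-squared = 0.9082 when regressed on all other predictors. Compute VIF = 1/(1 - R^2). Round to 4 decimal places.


VIF = 1 / (1 - 0.9082).
= 1 / 0.0918 = 10.8932.

10.8932


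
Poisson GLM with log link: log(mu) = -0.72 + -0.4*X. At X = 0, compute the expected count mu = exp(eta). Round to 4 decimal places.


eta = -0.72 + -0.4 * 0 = -0.7200.
mu = exp(-0.7200) = 0.4868.

0.4868


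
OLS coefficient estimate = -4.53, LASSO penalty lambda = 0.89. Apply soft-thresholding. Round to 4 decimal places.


Check: |-4.53| = 4.53 vs lambda = 0.89.
Since |beta| > lambda, coefficient = sign(beta)*(|beta| - lambda) = -3.6400.
Soft-thresholded coefficient = -3.6400.

-3.6400


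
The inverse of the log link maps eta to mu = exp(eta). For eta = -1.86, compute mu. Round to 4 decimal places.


The inverse log link gives:
mu = exp(-1.86) = 0.1557.

0.1557


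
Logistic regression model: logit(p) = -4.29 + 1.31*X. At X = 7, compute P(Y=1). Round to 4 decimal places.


Compute z = -4.29 + (1.31)(7) = 4.8800.
exp(-z) = 0.0076.
P = 1/(1 + 0.0076) = 0.9925.

0.9925


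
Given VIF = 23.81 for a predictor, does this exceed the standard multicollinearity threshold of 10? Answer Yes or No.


Check: VIF = 23.81 vs threshold = 10.
Since 23.81 >= 10, the answer is Yes.

Yes


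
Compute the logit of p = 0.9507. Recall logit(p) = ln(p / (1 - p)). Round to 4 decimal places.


Compute the odds: 0.9507/0.0493 = 19.2840.
Take the natural log: ln(19.2840) = 2.9593.

2.9593


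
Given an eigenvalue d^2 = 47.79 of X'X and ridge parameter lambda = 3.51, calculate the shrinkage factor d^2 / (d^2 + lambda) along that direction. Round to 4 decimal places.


Compute the denominator: 47.79 + 3.51 = 51.3000.
Shrinkage factor = 47.79 / 51.3000 = 0.9316.

0.9316


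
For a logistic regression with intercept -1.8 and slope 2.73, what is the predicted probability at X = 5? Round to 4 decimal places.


z = -1.8 + 2.73 * 5 = 11.8500.
Sigmoid: P = 1 / (1 + exp(-11.8500)) = 1.0000.

1.0000


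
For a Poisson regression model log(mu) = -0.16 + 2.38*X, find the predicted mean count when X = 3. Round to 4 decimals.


Compute eta = -0.16 + 2.38 * 3 = 6.9800.
Apply inverse link: mu = e^6.9800 = 1074.9184.

1074.9184


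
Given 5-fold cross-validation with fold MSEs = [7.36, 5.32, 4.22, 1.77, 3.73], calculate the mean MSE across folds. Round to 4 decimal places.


Add all fold MSEs: 22.4000.
Divide by k = 5: 22.4000/5 = 4.4800.

4.4800


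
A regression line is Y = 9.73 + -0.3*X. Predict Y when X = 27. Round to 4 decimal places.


Plug X = 27 into Y = 9.73 + -0.3*X:
Y = 9.73 + -8.1000 = 1.6300.

1.6300


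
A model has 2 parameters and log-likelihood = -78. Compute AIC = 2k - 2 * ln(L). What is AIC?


Compute:
2k = 2*2 = 4.
-2*loglik = -2*(-78) = 156.
AIC = 4 + 156 = 160.

160


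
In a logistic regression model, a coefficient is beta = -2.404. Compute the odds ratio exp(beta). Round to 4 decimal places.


exp(-2.404) = 0.0904.
So the odds ratio is 0.0904.

0.0904


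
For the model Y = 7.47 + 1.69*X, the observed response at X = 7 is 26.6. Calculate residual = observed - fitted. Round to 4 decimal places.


Compute yhat = 7.47 + (1.69)(7) = 19.3000.
Residual = actual - predicted = 26.6 - 19.3000 = 7.3000.

7.3000


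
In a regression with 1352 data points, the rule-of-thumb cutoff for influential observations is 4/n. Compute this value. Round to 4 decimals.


Using the rule of thumb:
Threshold = 4 / 1352 = 0.0030.

0.0030


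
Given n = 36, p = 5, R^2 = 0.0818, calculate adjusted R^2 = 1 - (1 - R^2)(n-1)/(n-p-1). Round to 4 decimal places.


Plug in: Adj R^2 = 1 - (1 - 0.0818) * 35/30.
= 1 - 0.9182 * 35/30
= 1 - 32.1370 / 30
= 1 - 1.0712 = -0.0712.

-0.0712


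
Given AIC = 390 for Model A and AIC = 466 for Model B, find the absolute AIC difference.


Compute |390 - 466| = 76.
Model A has the smaller AIC.

76


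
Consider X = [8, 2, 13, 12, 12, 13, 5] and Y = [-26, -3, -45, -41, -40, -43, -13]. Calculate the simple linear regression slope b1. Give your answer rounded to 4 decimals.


First compute the means: xbar = 9.2857, ybar = -30.1429.
Then S_xx = sum((xi - xbar)^2) = 115.4286.
S_xy = sum((xi - xbar)(yi - ybar)) = -435.7143.
b1 = S_xy / S_xx = -435.7143 / 115.4286 = -3.7748.

-3.7748


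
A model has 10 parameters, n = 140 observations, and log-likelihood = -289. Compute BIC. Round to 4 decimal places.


k * ln(n) = 10 * ln(140) = 10 * 4.941642 = 49.416420.
-2 * loglik = -2 * (-289) = 578.
BIC = 49.416420 + 578 = 627.416420, which rounds to 627.4164.

627.4164


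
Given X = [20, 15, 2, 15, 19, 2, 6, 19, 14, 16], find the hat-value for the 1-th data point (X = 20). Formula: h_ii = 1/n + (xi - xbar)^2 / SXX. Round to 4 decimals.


Compute xbar = 12.8000 with n = 10 observations.
SXX = 429.6000.
Leverage = 1/10 + (20 - 12.8000)^2/429.6000 = 0.2207.

0.2207


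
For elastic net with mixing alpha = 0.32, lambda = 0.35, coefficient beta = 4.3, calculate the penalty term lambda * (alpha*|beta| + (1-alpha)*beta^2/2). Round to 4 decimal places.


Compute:
L1 = 0.32 * 4.3 = 1.3760.
L2 = 0.68 * 4.3^2 / 2 = 6.2866.
Penalty = 0.35 * (1.3760 + 6.2866) = 2.6819.

2.6819


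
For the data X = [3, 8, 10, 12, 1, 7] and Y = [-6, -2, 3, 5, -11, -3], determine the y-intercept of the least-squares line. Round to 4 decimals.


Compute b1 = 1.3781 from the OLS formula.
With xbar = 6.8333 and ybar = -2.3333, the intercept is:
b0 = -2.3333 - 1.3781 * 6.8333 = -11.7505.

-11.7505


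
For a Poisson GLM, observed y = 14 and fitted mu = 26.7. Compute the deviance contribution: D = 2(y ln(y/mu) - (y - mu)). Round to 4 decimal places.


First: ln(14/26.7) = -0.645606.
Then: 14 * -0.645606 = -9.038484.
y - mu = 14 - 26.7 = -12.7.
D = 2(-9.038484 - -12.7) = 7.323032, which rounds to 7.3230.

7.3230


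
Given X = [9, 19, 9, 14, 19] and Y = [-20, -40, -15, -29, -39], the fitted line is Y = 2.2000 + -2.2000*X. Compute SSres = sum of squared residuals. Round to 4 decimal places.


Compute predicted values, then residuals = yi - yhat_i.
Residuals: [-2.4000, -0.4000, 2.6000, -0.4000, 0.6000].
SSres = sum(residual^2) = 13.2000.

13.2000


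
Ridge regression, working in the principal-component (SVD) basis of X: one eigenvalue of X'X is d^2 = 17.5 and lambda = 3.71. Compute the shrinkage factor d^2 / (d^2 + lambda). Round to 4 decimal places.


Compute the denominator: 17.5 + 3.71 = 21.2100.
Shrinkage factor = 17.5 / 21.2100 = 0.8251.

0.8251


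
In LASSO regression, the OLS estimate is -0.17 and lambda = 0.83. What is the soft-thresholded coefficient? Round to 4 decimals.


|beta_OLS| = 0.17.
lambda = 0.83.
Since |beta| <= lambda, the coefficient is set to 0.
Result = 0.0000.

0.0000


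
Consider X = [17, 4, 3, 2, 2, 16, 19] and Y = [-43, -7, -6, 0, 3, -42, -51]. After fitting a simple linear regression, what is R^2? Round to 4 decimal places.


Fit the OLS line: b0 = 5.7074, b1 = -2.9516.
SSres = 21.9862.
SStot = 3262.8571.
R^2 = 1 - 21.9862/3262.8571 = 0.9933.

0.9933


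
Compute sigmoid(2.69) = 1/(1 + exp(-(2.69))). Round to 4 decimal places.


exp(-2.6900) = 0.0679.
1 + exp(-z) = 1.0679.
sigmoid = 1/1.0679 = 0.9364.

0.9364


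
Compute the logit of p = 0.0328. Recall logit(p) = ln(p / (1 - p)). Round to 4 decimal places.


Compute the odds: 0.0328/0.9672 = 0.0339.
Take the natural log: ln(0.0339) = -3.3840.

-3.3840


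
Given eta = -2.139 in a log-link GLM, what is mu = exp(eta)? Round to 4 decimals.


Apply the inverse link:
mu = e^-2.139 = 0.1178.

0.1178


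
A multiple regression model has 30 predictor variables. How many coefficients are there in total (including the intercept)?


Including the intercept, the model has 30 predictor coefficients + 1 intercept.
Total = 31.

31


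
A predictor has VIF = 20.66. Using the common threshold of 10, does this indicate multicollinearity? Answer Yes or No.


Check: VIF = 20.66 vs threshold = 10.
Since 20.66 >= 10, the answer is Yes.

Yes


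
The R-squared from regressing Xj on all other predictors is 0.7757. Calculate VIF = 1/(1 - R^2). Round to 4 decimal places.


Using VIF = 1/(1 - R^2_j):
1 - 0.7757 = 0.2243.
VIF = 4.4583.

4.4583


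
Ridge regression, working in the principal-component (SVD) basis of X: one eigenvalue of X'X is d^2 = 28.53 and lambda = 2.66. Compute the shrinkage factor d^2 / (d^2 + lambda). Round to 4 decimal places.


Denominator = d^2 + lambda = 28.53 + 2.66 = 31.1900.
Shrinkage = 28.53 / 31.1900 = 0.9147.

0.9147


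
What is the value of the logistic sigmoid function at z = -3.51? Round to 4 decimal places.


First, exp(3.5100) = 33.4483.
Then sigma(z) = 1/(1 + 33.4483) = 0.0290.

0.0290


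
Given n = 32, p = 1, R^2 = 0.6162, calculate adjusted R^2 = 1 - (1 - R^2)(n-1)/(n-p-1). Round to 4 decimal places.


Adjusted R^2 = 1 - (1 - R^2) * (n-1)/(n-p-1).
(1 - R^2) = 0.3838.
(n-1)/(n-p-1) = 31/30.
(1 - R^2) * (n-1) = 0.3838 * 31 = 11.8978.
Divide by (n-p-1): 11.8978 / 30 = 0.3966.
Adj R^2 = 1 - 0.3966 = 0.6034.

0.6034


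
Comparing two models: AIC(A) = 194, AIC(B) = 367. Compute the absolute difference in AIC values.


Absolute difference = |194 - 367| = 173.
The model with lower AIC (A) is preferred.

173


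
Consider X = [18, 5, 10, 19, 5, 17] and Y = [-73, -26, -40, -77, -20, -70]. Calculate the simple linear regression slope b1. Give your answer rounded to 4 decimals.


First compute the means: xbar = 12.3333, ybar = -51.0000.
Then S_xx = sum((xi - xbar)^2) = 211.3333.
S_xy = sum((xi - xbar)(yi - ybar)) = -823.0000.
b1 = S_xy / S_xx = -823.0000 / 211.3333 = -3.8943.

-3.8943


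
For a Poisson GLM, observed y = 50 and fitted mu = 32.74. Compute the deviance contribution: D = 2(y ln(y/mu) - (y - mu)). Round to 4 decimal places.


Compute y*ln(y/mu) = 50*ln(50/32.74) = 50*0.423425 = 21.171250.
y - mu = 17.26.
D = 2*(21.171250 - (17.26)) = 7.822500, which rounds to 7.8225.

7.8225


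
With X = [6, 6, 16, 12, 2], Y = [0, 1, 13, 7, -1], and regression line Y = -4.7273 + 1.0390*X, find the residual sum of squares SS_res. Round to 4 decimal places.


Compute predicted values, then residuals = yi - yhat_i.
Residuals: [-1.5067, -0.5067, 1.1033, -0.7407, 1.6493].
SSres = sum(residual^2) = 7.0130.

7.0130


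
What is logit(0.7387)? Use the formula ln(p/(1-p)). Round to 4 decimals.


1 - p = 0.2613.
p/(1-p) = 2.8270.
logit = ln(2.8270) = 1.0392.

1.0392


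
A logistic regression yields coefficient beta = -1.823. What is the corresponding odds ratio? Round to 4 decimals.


exp(-1.823) = 0.1615.
So the odds ratio is 0.1615.

0.1615


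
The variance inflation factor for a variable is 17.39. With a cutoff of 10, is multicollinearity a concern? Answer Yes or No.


Check: VIF = 17.39 vs threshold = 10.
Since 17.39 >= 10, the answer is Yes.

Yes


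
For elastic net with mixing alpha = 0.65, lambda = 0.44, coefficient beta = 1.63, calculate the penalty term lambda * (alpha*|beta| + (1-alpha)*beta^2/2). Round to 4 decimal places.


L1 component = 0.65 * |1.63| = 1.0595.
L2 component = 0.35 * 1.63^2 / 2 = 0.4650.
Penalty = 0.44 * (1.0595 + 0.4650) = 0.44 * 1.5245 = 0.6708.

0.6708


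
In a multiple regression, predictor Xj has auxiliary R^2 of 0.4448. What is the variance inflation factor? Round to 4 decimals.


VIF = 1 / (1 - 0.4448).
= 1 / 0.5552 = 1.8012.

1.8012


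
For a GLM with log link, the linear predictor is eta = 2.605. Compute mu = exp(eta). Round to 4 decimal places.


Apply the inverse link:
mu = e^2.605 = 13.5312.

13.5312


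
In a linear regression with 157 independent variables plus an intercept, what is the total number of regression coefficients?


Total coefficients = number of predictors + 1 (for the intercept).
= 157 + 1 = 158.

158


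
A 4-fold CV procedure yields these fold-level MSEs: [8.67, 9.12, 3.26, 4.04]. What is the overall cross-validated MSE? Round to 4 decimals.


Sum of fold MSEs = 25.0900.
Average = 25.0900 / 4 = 6.2725.

6.2725


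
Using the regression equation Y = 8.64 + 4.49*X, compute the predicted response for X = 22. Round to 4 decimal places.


Predicted value:
Y = 8.64 + (4.49)(22) = 8.64 + 98.7800 = 107.4200.

107.4200


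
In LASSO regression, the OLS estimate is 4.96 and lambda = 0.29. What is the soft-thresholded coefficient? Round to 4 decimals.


|beta_OLS| = 4.96.
lambda = 0.29.
Since |beta| > lambda, coefficient = sign(beta)*(|beta| - lambda) = 4.6700.
Result = 4.6700.

4.6700


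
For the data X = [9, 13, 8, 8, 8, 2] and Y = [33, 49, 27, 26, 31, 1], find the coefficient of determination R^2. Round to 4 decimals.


The fitted line is Y = -7.2634 + 4.3871*X.
SSres = 15.5430, SStot = 1208.8333.
R^2 = 1 - SSres/SStot = 0.9871.

0.9871


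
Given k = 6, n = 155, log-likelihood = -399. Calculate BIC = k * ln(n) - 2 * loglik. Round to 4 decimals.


Compute k*ln(n) = 6*ln(155) = 6*5.043425 = 30.260550.
Then -2*loglik = 798.
BIC = 30.260550 + 798 = 828.260550, which rounds to 828.2606.

828.2606


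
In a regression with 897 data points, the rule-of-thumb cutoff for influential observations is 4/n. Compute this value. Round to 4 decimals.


The threshold is 4/n.
4/897 = 0.0045.

0.0045


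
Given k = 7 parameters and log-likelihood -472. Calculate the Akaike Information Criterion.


AIC = 2k - 2*loglik = 2(7) - 2(-472).
= 14 + 944 = 958.

958


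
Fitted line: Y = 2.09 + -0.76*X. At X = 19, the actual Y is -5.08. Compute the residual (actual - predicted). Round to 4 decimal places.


Predicted = 2.09 + -0.76 * 19 = -12.3500.
Residual = -5.08 - -12.3500 = 7.2700.

7.2700


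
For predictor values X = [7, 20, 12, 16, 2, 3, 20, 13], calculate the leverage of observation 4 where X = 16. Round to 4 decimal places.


Mean of X: xbar = 11.6250.
SXX = 349.8750.
For X = 16: h = 1/8 + (16 - 11.6250)^2/349.8750 = 0.1797.

0.1797


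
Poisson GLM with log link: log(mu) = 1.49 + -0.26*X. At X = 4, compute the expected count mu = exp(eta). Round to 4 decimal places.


Compute eta = 1.49 + -0.26 * 4 = 0.4500.
Apply inverse link: mu = e^0.4500 = 1.5683.

1.5683


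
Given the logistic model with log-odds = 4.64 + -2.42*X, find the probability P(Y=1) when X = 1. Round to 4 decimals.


Compute z = 4.64 + (-2.42)(1) = 2.2200.
exp(-z) = 0.1086.
P = 1/(1 + 0.1086) = 0.9020.

0.9020


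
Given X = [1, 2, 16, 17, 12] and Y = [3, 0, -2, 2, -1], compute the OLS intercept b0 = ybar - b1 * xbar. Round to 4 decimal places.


The slope is b1 = -0.1123.
Sample means are xbar = 9.6000 and ybar = 0.4000.
Intercept: b0 = 0.4000 - (-0.1123)(9.6000) = 1.4786.

1.4786


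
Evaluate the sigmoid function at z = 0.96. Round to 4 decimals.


Compute exp(-0.9600) = 0.3829.
Sigmoid = 1 / (1 + 0.3829) = 1 / 1.3829 = 0.7231.

0.7231


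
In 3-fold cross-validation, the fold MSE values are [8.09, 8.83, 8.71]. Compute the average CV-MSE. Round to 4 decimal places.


Add all fold MSEs: 25.6300.
Divide by k = 3: 25.6300/3 = 8.5433.

8.5433


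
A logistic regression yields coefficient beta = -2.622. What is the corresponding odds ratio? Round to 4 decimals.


Odds ratio = exp(beta) = exp(-2.622).
= 0.0727.

0.0727


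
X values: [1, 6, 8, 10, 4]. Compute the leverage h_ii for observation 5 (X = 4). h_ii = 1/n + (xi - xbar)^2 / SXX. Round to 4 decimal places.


Compute xbar = 5.8000 with n = 5 observations.
SXX = 48.8000.
Leverage = 1/5 + (4 - 5.8000)^2/48.8000 = 0.2664.

0.2664


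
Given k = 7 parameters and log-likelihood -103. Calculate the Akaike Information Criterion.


Compute:
2k = 2*7 = 14.
-2*loglik = -2*(-103) = 206.
AIC = 14 + 206 = 220.

220


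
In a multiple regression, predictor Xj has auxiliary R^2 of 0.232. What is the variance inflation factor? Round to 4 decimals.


Denominator: 1 - 0.232 = 0.768.
VIF = 1 / 0.768 = 1.3021.

1.3021


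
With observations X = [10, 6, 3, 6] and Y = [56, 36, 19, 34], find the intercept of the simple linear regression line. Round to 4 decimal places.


First find the slope: b1 = 5.2828.
Means: xbar = 6.2500, ybar = 36.2500.
b0 = ybar - b1 * xbar = 36.2500 - 5.2828 * 6.2500 = 3.2323.

3.2323


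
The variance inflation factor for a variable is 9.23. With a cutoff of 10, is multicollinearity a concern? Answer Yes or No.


Compare VIF = 9.23 to the threshold of 10.
9.23 < 10, so the answer is No.

No


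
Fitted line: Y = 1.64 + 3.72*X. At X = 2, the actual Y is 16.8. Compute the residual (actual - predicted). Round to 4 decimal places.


Predicted = 1.64 + 3.72 * 2 = 9.0800.
Residual = 16.8 - 9.0800 = 7.7200.

7.7200


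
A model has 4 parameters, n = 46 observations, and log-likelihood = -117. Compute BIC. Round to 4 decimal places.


k * ln(n) = 4 * ln(46) = 4 * 3.828641 = 15.314564.
-2 * loglik = -2 * (-117) = 234.
BIC = 15.314564 + 234 = 249.314564, which rounds to 249.3146.

249.3146


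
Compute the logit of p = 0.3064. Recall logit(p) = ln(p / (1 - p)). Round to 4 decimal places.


The odds are p/(1-p) = 0.3064 / 0.6936 = 0.4418.
logit(p) = ln(0.4418) = -0.8170.

-0.8170


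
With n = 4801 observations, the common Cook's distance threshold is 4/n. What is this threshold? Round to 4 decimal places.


The threshold is 4/n.
4/4801 = 0.0008.

0.0008


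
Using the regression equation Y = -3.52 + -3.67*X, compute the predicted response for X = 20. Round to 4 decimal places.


Plug X = 20 into Y = -3.52 + -3.67*X:
Y = -3.52 + -73.4000 = -76.9200.

-76.9200


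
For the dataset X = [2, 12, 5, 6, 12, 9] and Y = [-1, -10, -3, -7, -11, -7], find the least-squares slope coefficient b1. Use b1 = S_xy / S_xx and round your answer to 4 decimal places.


First compute the means: xbar = 7.6667, ybar = -6.5000.
Then S_xx = sum((xi - xbar)^2) = 81.3333.
S_xy = sum((xi - xbar)(yi - ybar)) = -75.0000.
b1 = S_xy / S_xx = -75.0000 / 81.3333 = -0.9221.

-0.9221


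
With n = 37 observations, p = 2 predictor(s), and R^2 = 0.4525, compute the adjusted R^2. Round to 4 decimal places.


Adjusted R^2 = 1 - (1 - R^2) * (n-1)/(n-p-1).
(1 - R^2) = 0.5475.
(n-1)/(n-p-1) = 36/34.
(1 - R^2) * (n-1) = 0.5475 * 36 = 19.7100.
Divide by (n-p-1): 19.7100 / 34 = 0.5797.
Adj R^2 = 1 - 0.5797 = 0.4203.

0.4203


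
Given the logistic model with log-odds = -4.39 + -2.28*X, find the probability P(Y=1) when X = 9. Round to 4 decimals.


Linear predictor: z = -4.39 + -2.28 * 9 = -24.9100.
P = 1/(1 + exp(24.9100)) = 1/(1 + 65807522996.7526) = 0.0000.

0.0000


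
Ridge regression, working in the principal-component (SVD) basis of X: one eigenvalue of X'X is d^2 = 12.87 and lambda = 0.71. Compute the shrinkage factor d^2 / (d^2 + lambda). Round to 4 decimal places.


Denominator = d^2 + lambda = 12.87 + 0.71 = 13.5800.
Shrinkage = 12.87 / 13.5800 = 0.9477.

0.9477


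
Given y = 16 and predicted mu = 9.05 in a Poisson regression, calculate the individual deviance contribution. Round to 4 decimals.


First: ln(16/9.05) = 0.569824.
Then: 16 * 0.569824 = 9.117184.
y - mu = 16 - 9.05 = 6.95.
D = 2(9.117184 - 6.95) = 4.334368, which rounds to 4.3344.

4.3344


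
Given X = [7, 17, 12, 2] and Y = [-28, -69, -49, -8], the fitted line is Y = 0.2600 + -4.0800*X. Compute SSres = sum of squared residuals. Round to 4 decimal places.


Compute predicted values, then residuals = yi - yhat_i.
Residuals: [0.3000, 0.1000, -0.3000, -0.1000].
SSres = sum(residual^2) = 0.2000.

0.2000


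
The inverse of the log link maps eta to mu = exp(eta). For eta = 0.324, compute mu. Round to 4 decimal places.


Apply the inverse link:
mu = e^0.324 = 1.3826.

1.3826


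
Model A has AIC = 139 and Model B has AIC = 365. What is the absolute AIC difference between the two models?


Absolute difference = |139 - 365| = 226.
The model with lower AIC (A) is preferred.

226


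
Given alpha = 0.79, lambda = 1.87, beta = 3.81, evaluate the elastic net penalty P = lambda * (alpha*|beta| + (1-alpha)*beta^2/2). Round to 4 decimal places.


Compute:
L1 = 0.79 * 3.81 = 3.0099.
L2 = 0.21 * 3.81^2 / 2 = 1.5242.
Penalty = 1.87 * (3.0099 + 1.5242) = 8.4787.

8.4787


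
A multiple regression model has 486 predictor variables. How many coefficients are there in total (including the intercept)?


Each predictor gets one coefficient, plus one intercept.
Total parameters = 486 + 1 = 487.

487


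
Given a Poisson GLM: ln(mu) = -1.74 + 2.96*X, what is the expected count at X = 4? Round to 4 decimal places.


Linear predictor: eta = -1.74 + (2.96)(4) = 10.1000.
Expected count: mu = exp(10.1000) = 24343.0094.

24343.0094


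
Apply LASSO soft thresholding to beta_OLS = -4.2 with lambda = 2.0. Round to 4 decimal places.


Absolute value: |-4.2| = 4.2.
Compare to lambda = 2.0.
Since |beta| > lambda, coefficient = sign(beta)*(|beta| - lambda) = -2.2000.

-2.2000


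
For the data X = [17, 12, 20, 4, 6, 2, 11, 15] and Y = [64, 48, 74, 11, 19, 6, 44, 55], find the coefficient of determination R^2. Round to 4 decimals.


Fit the OLS line: b0 = -2.4950, b1 = 3.9191.
SSres = 37.9836.
SStot = 4474.8750.
R^2 = 1 - 37.9836/4474.8750 = 0.9915.

0.9915


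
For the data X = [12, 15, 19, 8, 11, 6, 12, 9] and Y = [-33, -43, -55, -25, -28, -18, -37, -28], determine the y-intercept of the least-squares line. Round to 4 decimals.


The slope is b1 = -2.7754.
Sample means are xbar = 11.5000 and ybar = -33.3750.
Intercept: b0 = -33.3750 - (-2.7754)(11.5000) = -1.4576.

-1.4576


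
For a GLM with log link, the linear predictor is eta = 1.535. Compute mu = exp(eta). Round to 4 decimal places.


Apply the inverse link:
mu = e^1.535 = 4.6413.

4.6413


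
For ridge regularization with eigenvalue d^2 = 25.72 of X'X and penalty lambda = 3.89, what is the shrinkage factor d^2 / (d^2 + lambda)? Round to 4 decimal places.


Compute the denominator: 25.72 + 3.89 = 29.6100.
Shrinkage factor = 25.72 / 29.6100 = 0.8686.

0.8686


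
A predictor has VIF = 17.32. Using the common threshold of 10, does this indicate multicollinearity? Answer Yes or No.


Check: VIF = 17.32 vs threshold = 10.
Since 17.32 >= 10, the answer is Yes.

Yes


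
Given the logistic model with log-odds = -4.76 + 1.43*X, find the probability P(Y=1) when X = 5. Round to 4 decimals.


z = -4.76 + 1.43 * 5 = 2.3900.
Sigmoid: P = 1 / (1 + exp(-2.3900)) = 0.9161.

0.9161


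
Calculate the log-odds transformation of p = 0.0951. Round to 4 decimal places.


1 - p = 0.9049.
p/(1-p) = 0.1051.
logit = ln(0.1051) = -2.2529.

-2.2529


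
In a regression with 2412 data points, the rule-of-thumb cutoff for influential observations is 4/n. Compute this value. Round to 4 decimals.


The threshold is 4/n.
4/2412 = 0.0017.

0.0017


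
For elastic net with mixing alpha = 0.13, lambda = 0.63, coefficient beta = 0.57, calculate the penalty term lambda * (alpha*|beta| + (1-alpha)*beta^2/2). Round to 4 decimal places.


Compute:
L1 = 0.13 * 0.57 = 0.0741.
L2 = 0.87 * 0.57^2 / 2 = 0.1413.
Penalty = 0.63 * (0.0741 + 0.1413) = 0.1357.

0.1357


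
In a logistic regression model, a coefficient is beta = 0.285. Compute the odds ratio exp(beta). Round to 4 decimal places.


exp(0.285) = 1.3298.
So the odds ratio is 1.3298.

1.3298


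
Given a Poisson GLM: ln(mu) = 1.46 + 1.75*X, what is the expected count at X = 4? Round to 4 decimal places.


eta = 1.46 + 1.75 * 4 = 8.4600.
mu = exp(8.4600) = 4722.0580.

4722.0580


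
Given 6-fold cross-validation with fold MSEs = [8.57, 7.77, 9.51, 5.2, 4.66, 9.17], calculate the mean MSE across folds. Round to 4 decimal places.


Sum of fold MSEs = 44.8800.
Average = 44.8800 / 6 = 7.4800.

7.4800


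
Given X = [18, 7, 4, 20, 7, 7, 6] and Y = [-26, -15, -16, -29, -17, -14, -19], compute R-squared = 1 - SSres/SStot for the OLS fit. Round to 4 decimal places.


After computing the OLS fit (b0=-11.0094, b1=-0.8541):
SSres = 24.5459, SStot = 201.7143.
R^2 = 1 - 24.5459/201.7143 = 0.8783.

0.8783
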